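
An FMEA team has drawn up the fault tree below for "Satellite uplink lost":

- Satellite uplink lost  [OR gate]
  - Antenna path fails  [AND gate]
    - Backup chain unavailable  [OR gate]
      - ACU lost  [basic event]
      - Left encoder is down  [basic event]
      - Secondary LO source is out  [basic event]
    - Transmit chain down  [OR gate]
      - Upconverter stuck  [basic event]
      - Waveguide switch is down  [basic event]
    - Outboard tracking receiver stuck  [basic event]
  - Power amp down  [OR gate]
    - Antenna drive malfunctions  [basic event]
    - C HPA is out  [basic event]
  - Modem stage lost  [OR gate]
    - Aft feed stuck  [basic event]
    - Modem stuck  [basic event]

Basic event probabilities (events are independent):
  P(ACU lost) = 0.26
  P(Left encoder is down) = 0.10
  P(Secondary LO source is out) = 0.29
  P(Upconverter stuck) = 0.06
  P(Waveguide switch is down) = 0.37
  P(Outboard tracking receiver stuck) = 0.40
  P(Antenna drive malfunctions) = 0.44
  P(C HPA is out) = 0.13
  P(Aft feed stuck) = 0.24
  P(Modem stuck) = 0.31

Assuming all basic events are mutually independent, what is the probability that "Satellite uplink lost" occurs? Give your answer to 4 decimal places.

0.7665

P(Backup chain unavailable) [OR] = 1 − (1−0.26) × (1−0.10) × (1−0.29) = 0.527140
P(Transmit chain down) [OR] = 1 − (1−0.06) × (1−0.37) = 0.407800
P(Antenna path fails) [AND] = 0.527140 × 0.407800 × 0.40 = 0.085987
P(Power amp down) [OR] = 1 − (1−0.44) × (1−0.13) = 0.512800
P(Modem stage lost) [OR] = 1 − (1−0.24) × (1−0.31) = 0.475600
P(Satellite uplink lost) [OR] = 1 − (1−0.085987) × (1−0.512800) × (1−0.475600) = 0.766481
Rounded to 4 decimal places: P(Satellite uplink lost) ≈ 0.7665.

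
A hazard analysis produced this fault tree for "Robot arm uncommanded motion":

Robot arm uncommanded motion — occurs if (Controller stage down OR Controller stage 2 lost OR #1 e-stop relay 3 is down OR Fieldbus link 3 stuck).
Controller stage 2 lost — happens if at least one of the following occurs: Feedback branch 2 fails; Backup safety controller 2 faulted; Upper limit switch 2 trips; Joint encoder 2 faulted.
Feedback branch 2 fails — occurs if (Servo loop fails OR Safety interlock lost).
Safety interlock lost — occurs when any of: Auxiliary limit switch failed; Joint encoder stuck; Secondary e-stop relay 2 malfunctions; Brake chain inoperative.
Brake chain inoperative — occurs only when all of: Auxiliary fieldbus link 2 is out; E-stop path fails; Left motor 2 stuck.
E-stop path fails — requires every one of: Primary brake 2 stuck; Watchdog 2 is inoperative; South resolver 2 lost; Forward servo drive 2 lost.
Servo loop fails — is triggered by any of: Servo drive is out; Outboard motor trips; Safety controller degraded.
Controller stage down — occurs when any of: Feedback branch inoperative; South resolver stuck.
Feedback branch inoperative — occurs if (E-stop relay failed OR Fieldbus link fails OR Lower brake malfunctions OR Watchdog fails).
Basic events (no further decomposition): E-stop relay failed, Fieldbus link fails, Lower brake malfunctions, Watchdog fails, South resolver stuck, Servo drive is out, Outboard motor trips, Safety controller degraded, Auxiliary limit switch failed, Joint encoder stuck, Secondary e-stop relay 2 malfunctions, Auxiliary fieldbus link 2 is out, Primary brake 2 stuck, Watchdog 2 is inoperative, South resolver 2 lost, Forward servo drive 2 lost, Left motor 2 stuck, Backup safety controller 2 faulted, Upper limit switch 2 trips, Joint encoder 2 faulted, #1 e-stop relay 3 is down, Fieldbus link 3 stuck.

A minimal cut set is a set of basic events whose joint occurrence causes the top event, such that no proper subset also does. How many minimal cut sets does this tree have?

Feedback branch inoperative [OR]: union of children's cut sets → 4 cut set(s).
Controller stage down [OR]: union of children's cut sets → 5 cut set(s).
Servo loop fails [OR]: union of children's cut sets → 3 cut set(s).
E-stop path fails [AND]: one cut set from each child combined → 1 × 1 × 1 × 1 = 1 cut set(s).
Brake chain inoperative [AND]: one cut set from each child combined → 1 × 1 × 1 = 1 cut set(s).
Safety interlock lost [OR]: union of children's cut sets → 4 cut set(s).
Feedback branch 2 fails [OR]: union of children's cut sets → 7 cut set(s).
Controller stage 2 lost [OR]: union of children's cut sets → 10 cut set(s).
Robot arm uncommanded motion [OR]: union of children's cut sets → 17 cut set(s).

17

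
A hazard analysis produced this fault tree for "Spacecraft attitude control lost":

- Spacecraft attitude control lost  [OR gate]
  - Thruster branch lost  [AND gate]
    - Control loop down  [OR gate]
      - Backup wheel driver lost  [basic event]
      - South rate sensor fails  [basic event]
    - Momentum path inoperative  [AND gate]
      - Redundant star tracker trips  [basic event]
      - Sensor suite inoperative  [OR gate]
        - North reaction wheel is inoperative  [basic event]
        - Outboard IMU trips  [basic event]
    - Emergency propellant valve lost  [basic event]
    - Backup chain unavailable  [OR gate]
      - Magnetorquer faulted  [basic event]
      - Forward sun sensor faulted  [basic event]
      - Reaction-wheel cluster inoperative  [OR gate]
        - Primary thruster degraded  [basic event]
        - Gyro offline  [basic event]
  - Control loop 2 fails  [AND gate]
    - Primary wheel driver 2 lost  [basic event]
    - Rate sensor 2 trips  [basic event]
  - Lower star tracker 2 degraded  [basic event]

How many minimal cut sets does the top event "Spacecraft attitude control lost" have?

Control loop down [OR]: union of children's cut sets → 2 cut set(s).
Sensor suite inoperative [OR]: union of children's cut sets → 2 cut set(s).
Momentum path inoperative [AND]: one cut set from each child combined → 1 × 2 = 2 cut set(s).
Reaction-wheel cluster inoperative [OR]: union of children's cut sets → 2 cut set(s).
Backup chain unavailable [OR]: union of children's cut sets → 4 cut set(s).
Thruster branch lost [AND]: one cut set from each child combined → 2 × 2 × 1 × 4 = 16 cut set(s).
Control loop 2 fails [AND]: one cut set from each child combined → 1 × 1 = 1 cut set(s).
Spacecraft attitude control lost [OR]: union of children's cut sets → 18 cut set(s).

18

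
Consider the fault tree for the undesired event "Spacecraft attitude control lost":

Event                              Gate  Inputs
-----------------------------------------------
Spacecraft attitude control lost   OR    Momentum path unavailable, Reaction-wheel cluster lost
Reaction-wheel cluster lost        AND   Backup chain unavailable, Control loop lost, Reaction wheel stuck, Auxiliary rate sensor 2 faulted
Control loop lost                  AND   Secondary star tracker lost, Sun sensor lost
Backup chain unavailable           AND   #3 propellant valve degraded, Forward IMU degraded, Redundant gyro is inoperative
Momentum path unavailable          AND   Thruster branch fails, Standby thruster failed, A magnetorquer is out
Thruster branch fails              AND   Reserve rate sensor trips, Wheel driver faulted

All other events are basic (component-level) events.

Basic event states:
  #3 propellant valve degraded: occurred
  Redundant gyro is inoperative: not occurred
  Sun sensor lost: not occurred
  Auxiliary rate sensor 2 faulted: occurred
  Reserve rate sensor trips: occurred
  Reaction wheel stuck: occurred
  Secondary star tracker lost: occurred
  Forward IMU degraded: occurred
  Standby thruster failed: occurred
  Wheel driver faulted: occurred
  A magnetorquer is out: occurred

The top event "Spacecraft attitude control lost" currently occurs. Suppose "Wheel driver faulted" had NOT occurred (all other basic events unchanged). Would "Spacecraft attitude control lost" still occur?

No

Counterfactual: set "Wheel driver faulted" to not occurred.
Thruster branch fails [AND]: Reserve rate sensor trips=occurs, Wheel driver faulted=not → not all inputs occur → does not occur.
Momentum path unavailable [AND]: Thruster branch fails=not, Standby thruster failed=occurs, A magnetorquer is out=occurs → not all inputs occur → does not occur.
Backup chain unavailable [AND]: #3 propellant valve degraded=occurs, Forward IMU degraded=occurs, Redundant gyro is inoperative=not → not all inputs occur → does not occur.
Control loop lost [AND]: Secondary star tracker lost=occurs, Sun sensor lost=not → not all inputs occur → does not occur.
Reaction-wheel cluster lost [AND]: Backup chain unavailable=not, Control loop lost=not, Reaction wheel stuck=occurs, Auxiliary rate sensor 2 faulted=occurs → not all inputs occur → does not occur.
Spacecraft attitude control lost [OR]: Momentum path unavailable=not, Reaction-wheel cluster lost=not → no input occurs → does not occur.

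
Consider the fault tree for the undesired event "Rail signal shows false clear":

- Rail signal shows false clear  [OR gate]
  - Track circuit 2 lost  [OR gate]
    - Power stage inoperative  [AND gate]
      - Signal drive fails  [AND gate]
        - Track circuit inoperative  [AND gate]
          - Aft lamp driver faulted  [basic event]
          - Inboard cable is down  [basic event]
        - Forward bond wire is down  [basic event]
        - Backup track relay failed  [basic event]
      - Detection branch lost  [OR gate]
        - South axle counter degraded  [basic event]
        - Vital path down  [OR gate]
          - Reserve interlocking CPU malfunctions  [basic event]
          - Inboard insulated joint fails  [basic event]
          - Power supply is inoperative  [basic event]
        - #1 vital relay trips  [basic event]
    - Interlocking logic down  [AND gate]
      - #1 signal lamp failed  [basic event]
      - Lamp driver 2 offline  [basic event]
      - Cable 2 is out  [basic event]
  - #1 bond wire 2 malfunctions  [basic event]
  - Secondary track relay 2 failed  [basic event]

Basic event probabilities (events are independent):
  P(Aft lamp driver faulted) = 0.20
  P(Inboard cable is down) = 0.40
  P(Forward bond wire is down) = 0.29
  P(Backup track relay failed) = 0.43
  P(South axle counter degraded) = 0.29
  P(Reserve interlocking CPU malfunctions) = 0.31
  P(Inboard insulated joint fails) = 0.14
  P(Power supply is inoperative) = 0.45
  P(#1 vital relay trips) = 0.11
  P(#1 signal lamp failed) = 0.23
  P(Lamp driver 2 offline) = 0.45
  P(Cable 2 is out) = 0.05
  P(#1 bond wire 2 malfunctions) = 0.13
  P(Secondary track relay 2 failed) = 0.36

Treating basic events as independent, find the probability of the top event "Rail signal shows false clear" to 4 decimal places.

0.4505

P(Track circuit inoperative) [AND] = 0.20 × 0.40 = 0.080000
P(Signal drive fails) [AND] = 0.080000 × 0.29 × 0.43 = 0.009976
P(Vital path down) [OR] = 1 − (1−0.31) × (1−0.14) × (1−0.45) = 0.673630
P(Detection branch lost) [OR] = 1 − (1−0.29) × (1−0.673630) × (1−0.11) = 0.793767
P(Power stage inoperative) [AND] = 0.009976 × 0.793767 = 0.007919
P(Interlocking logic down) [AND] = 0.23 × 0.45 × 0.05 = 0.005175
P(Track circuit 2 lost) [OR] = 1 − (1−0.007919) × (1−0.005175) = 0.013053
P(Rail signal shows false clear) [OR] = 1 − (1−0.013053) × (1−0.13) × (1−0.36) = 0.450468
Rounded to 4 decimal places: P(Rail signal shows false clear) ≈ 0.4505.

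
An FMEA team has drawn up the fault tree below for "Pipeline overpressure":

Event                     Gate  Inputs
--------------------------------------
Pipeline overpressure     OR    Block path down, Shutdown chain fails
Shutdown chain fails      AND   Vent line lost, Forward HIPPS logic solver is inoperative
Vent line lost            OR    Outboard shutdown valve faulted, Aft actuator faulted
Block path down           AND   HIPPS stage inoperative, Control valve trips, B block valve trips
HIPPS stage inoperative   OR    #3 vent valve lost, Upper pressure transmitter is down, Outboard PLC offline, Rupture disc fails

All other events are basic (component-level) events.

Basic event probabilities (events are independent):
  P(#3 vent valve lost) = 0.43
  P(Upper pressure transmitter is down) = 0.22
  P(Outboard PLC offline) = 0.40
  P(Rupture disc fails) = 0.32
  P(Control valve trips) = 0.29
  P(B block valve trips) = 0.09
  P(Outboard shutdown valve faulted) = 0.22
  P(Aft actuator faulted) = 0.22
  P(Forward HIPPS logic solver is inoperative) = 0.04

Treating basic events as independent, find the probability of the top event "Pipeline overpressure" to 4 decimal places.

P(HIPPS stage inoperative) [OR] = 1 − (1−0.43) × (1−0.22) × (1−0.40) × (1−0.32) = 0.818603
P(Block path down) [AND] = 0.818603 × 0.29 × 0.09 = 0.021366
P(Vent line lost) [OR] = 1 − (1−0.22) × (1−0.22) = 0.391600
P(Shutdown chain fails) [AND] = 0.391600 × 0.04 = 0.015664
P(Pipeline overpressure) [OR] = 1 − (1−0.021366) × (1−0.015664) = 0.036695
Rounded to 4 decimal places: P(Pipeline overpressure) ≈ 0.0367.

0.0367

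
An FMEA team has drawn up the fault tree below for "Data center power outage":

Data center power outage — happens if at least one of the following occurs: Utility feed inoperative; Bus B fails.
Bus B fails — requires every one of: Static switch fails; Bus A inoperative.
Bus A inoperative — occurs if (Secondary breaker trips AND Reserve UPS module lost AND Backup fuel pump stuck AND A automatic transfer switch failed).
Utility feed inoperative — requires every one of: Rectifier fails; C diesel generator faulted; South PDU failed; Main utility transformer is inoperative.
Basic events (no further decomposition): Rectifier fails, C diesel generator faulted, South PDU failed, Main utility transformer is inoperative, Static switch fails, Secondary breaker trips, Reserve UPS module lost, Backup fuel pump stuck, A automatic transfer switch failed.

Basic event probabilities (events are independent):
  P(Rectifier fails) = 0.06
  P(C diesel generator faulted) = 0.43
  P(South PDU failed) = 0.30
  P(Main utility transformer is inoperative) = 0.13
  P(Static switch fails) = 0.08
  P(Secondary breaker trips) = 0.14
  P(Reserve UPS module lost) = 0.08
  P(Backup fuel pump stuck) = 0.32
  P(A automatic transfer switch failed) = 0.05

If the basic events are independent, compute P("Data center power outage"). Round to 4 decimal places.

0.0010

P(Utility feed inoperative) [AND] = 0.06 × 0.43 × 0.30 × 0.13 = 0.001006
P(Bus A inoperative) [AND] = 0.14 × 0.08 × 0.32 × 0.05 = 0.000179
P(Bus B fails) [AND] = 0.08 × 0.000179 = 0.000014
P(Data center power outage) [OR] = 1 − (1−0.001006) × (1−0.000014) = 0.001020
Rounded to 4 decimal places: P(Data center power outage) ≈ 0.0010.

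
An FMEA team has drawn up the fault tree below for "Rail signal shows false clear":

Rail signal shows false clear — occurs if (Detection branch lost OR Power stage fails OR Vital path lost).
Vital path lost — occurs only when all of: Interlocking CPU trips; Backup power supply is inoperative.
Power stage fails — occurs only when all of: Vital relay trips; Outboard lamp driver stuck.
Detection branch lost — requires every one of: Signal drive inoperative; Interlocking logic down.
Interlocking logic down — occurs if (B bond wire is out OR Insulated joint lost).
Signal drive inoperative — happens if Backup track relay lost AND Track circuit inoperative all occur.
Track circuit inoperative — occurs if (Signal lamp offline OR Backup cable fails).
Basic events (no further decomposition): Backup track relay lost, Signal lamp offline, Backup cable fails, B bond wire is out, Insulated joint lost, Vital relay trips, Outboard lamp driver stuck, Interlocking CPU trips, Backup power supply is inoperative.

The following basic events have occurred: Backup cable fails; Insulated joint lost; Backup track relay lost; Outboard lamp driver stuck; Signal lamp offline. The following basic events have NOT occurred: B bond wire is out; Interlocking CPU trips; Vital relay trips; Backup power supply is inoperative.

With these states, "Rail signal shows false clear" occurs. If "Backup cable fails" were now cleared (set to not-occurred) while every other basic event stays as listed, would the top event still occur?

Counterfactual: set "Backup cable fails" to not occurred.
Track circuit inoperative [OR]: Signal lamp offline=occurs, Backup cable fails=not → at least one input occurs → occurs.
Signal drive inoperative [AND]: Backup track relay lost=occurs, Track circuit inoperative=occurs → all inputs occur → occurs.
Interlocking logic down [OR]: B bond wire is out=not, Insulated joint lost=occurs → at least one input occurs → occurs.
Detection branch lost [AND]: Signal drive inoperative=occurs, Interlocking logic down=occurs → all inputs occur → occurs.
Power stage fails [AND]: Vital relay trips=not, Outboard lamp driver stuck=occurs → not all inputs occur → does not occur.
Vital path lost [AND]: Interlocking CPU trips=not, Backup power supply is inoperative=not → not all inputs occur → does not occur.
Rail signal shows false clear [OR]: Detection branch lost=occurs, Power stage fails=not, Vital path lost=not → at least one input occurs → occurs.

Yes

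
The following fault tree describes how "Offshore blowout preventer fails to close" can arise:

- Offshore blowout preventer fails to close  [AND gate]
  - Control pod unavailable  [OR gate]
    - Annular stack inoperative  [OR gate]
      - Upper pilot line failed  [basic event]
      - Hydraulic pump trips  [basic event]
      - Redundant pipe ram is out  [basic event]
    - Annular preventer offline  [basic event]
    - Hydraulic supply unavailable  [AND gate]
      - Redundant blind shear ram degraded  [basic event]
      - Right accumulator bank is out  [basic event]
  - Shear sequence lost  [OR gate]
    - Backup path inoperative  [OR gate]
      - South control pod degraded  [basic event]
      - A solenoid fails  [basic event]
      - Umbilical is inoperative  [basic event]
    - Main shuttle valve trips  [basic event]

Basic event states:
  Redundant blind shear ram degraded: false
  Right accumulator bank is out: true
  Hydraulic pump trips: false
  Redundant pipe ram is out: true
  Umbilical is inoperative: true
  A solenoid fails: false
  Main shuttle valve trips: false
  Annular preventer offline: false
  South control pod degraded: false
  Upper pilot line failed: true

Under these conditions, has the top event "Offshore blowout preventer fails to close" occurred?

Yes

Annular stack inoperative [OR]: Upper pilot line failed=occurs, Hydraulic pump trips=not, Redundant pipe ram is out=occurs → at least one input occurs → occurs.
Hydraulic supply unavailable [AND]: Redundant blind shear ram degraded=not, Right accumulator bank is out=occurs → not all inputs occur → does not occur.
Control pod unavailable [OR]: Annular stack inoperative=occurs, Annular preventer offline=not, Hydraulic supply unavailable=not → at least one input occurs → occurs.
Backup path inoperative [OR]: South control pod degraded=not, A solenoid fails=not, Umbilical is inoperative=occurs → at least one input occurs → occurs.
Shear sequence lost [OR]: Backup path inoperative=occurs, Main shuttle valve trips=not → at least one input occurs → occurs.
Offshore blowout preventer fails to close [AND]: Control pod unavailable=occurs, Shear sequence lost=occurs → all inputs occur → occurs.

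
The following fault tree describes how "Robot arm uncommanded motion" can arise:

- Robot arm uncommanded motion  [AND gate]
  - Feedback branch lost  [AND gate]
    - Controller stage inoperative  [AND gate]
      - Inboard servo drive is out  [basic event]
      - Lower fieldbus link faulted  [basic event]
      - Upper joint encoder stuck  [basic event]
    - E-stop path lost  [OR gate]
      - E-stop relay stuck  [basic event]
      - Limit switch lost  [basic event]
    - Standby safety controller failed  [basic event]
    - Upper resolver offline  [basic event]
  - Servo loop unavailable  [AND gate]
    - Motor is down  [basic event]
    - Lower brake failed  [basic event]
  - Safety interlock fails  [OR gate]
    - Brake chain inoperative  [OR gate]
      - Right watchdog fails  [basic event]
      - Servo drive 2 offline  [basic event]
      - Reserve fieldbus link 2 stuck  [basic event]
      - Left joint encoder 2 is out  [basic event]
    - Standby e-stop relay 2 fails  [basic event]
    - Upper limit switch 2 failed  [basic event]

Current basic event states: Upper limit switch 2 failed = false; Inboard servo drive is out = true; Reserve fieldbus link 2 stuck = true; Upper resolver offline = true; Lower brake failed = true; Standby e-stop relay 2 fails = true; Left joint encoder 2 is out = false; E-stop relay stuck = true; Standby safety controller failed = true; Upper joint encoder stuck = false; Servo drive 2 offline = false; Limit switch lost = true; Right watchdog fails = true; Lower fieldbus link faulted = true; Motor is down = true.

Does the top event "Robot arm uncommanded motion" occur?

No

Controller stage inoperative [AND]: Inboard servo drive is out=occurs, Lower fieldbus link faulted=occurs, Upper joint encoder stuck=not → not all inputs occur → does not occur.
E-stop path lost [OR]: E-stop relay stuck=occurs, Limit switch lost=occurs → at least one input occurs → occurs.
Feedback branch lost [AND]: Controller stage inoperative=not, E-stop path lost=occurs, Standby safety controller failed=occurs, Upper resolver offline=occurs → not all inputs occur → does not occur.
Servo loop unavailable [AND]: Motor is down=occurs, Lower brake failed=occurs → all inputs occur → occurs.
Brake chain inoperative [OR]: Right watchdog fails=occurs, Servo drive 2 offline=not, Reserve fieldbus link 2 stuck=occurs, Left joint encoder 2 is out=not → at least one input occurs → occurs.
Safety interlock fails [OR]: Brake chain inoperative=occurs, Standby e-stop relay 2 fails=occurs, Upper limit switch 2 failed=not → at least one input occurs → occurs.
Robot arm uncommanded motion [AND]: Feedback branch lost=not, Servo loop unavailable=occurs, Safety interlock fails=occurs → not all inputs occur → does not occur.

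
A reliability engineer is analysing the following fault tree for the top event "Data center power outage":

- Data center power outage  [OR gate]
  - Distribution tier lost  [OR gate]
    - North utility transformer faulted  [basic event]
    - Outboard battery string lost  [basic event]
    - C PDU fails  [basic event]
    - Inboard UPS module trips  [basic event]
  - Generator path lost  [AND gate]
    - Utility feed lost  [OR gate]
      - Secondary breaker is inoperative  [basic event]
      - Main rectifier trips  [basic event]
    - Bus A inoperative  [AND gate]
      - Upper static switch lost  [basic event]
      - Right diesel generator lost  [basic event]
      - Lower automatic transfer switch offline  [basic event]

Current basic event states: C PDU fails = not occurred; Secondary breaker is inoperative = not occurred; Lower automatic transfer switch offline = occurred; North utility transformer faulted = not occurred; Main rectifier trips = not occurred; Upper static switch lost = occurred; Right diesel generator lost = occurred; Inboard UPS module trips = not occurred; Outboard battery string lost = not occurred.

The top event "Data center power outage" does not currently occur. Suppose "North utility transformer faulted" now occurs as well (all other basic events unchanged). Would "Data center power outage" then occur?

Counterfactual: set "North utility transformer faulted" to occurred.
Distribution tier lost [OR]: North utility transformer faulted=occurs, Outboard battery string lost=not, C PDU fails=not, Inboard UPS module trips=not → at least one input occurs → occurs.
Utility feed lost [OR]: Secondary breaker is inoperative=not, Main rectifier trips=not → no input occurs → does not occur.
Bus A inoperative [AND]: Upper static switch lost=occurs, Right diesel generator lost=occurs, Lower automatic transfer switch offline=occurs → all inputs occur → occurs.
Generator path lost [AND]: Utility feed lost=not, Bus A inoperative=occurs → not all inputs occur → does not occur.
Data center power outage [OR]: Distribution tier lost=occurs, Generator path lost=not → at least one input occurs → occurs.

Yes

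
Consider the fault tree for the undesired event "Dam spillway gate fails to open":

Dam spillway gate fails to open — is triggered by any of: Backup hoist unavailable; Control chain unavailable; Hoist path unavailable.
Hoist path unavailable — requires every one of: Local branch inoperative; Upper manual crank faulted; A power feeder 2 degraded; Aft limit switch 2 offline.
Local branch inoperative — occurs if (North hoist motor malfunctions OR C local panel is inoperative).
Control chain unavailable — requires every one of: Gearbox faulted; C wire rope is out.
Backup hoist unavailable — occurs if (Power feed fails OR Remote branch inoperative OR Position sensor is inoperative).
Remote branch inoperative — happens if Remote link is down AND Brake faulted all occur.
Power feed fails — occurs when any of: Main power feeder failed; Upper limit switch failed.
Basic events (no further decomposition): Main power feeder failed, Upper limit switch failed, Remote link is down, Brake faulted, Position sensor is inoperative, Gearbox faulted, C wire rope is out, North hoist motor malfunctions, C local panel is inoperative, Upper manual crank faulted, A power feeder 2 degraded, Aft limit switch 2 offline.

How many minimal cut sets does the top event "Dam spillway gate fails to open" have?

7

Power feed fails [OR]: union of children's cut sets → 2 cut set(s).
Remote branch inoperative [AND]: one cut set from each child combined → 1 × 1 = 1 cut set(s).
Backup hoist unavailable [OR]: union of children's cut sets → 4 cut set(s).
Control chain unavailable [AND]: one cut set from each child combined → 1 × 1 = 1 cut set(s).
Local branch inoperative [OR]: union of children's cut sets → 2 cut set(s).
Hoist path unavailable [AND]: one cut set from each child combined → 2 × 1 × 1 × 1 = 2 cut set(s).
Dam spillway gate fails to open [OR]: union of children's cut sets → 7 cut set(s).
Minimal cut sets: {Main power feeder failed}; {Upper limit switch failed}; {Brake faulted, Remote link is down}; {Position sensor is inoperative}; {C wire rope is out, Gearbox faulted}; {A power feeder 2 degraded, Aft limit switch 2 offline, North hoist motor malfunctions, Upper manual crank faulted}; {A power feeder 2 degraded, Aft limit switch 2 offline, C local panel is inoperative, Upper manual crank faulted}.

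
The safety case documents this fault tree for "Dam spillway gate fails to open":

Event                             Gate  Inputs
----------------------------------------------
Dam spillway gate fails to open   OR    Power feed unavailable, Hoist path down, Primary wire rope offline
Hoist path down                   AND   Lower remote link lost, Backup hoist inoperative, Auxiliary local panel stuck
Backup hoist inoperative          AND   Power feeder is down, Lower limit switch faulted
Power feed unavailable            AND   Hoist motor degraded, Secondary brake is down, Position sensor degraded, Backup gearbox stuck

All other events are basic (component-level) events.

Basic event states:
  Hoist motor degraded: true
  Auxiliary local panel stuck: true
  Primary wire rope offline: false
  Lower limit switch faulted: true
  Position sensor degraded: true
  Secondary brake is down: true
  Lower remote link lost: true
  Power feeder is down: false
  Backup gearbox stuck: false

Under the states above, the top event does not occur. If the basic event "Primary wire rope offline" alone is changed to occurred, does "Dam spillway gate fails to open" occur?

Yes

Counterfactual: set "Primary wire rope offline" to occurred.
Power feed unavailable [AND]: Hoist motor degraded=occurs, Secondary brake is down=occurs, Position sensor degraded=occurs, Backup gearbox stuck=not → not all inputs occur → does not occur.
Backup hoist inoperative [AND]: Power feeder is down=not, Lower limit switch faulted=occurs → not all inputs occur → does not occur.
Hoist path down [AND]: Lower remote link lost=occurs, Backup hoist inoperative=not, Auxiliary local panel stuck=occurs → not all inputs occur → does not occur.
Dam spillway gate fails to open [OR]: Power feed unavailable=not, Hoist path down=not, Primary wire rope offline=occurs → at least one input occurs → occurs.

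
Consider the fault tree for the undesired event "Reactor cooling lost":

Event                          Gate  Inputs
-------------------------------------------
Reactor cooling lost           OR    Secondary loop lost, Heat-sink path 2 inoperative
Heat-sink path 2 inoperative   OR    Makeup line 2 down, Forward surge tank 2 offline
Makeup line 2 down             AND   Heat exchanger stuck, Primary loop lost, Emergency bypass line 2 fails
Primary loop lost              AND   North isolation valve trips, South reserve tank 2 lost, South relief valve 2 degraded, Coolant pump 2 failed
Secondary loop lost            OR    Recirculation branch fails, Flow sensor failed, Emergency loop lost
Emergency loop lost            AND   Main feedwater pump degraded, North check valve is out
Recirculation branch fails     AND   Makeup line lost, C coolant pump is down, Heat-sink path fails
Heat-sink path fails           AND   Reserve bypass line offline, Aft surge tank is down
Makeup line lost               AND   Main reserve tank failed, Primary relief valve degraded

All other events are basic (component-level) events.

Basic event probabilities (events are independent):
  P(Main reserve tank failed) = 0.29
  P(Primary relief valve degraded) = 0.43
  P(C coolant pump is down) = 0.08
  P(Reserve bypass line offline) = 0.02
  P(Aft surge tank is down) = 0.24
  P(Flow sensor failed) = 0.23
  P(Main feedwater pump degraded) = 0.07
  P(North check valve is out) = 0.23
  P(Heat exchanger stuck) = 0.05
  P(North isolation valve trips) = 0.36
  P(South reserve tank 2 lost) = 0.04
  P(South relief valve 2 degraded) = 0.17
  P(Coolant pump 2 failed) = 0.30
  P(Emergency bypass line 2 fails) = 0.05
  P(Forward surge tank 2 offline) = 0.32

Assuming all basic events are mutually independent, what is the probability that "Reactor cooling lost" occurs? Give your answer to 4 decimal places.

P(Makeup line lost) [AND] = 0.29 × 0.43 = 0.124700
P(Heat-sink path fails) [AND] = 0.02 × 0.24 = 0.004800
P(Recirculation branch fails) [AND] = 0.124700 × 0.08 × 0.004800 = 0.000048
P(Emergency loop lost) [AND] = 0.07 × 0.23 = 0.016100
P(Secondary loop lost) [OR] = 1 − (1−0.000048) × (1−0.23) × (1−0.016100) = 0.242433
P(Primary loop lost) [AND] = 0.36 × 0.04 × 0.17 × 0.30 = 0.000734
P(Makeup line 2 down) [AND] = 0.05 × 0.000734 × 0.05 = 0.000002
P(Heat-sink path 2 inoperative) [OR] = 1 − (1−0.000002) × (1−0.32) = 0.320001
P(Reactor cooling lost) [OR] = 1 − (1−0.242433) × (1−0.320001) = 0.484855
Rounded to 4 decimal places: P(Reactor cooling lost) ≈ 0.4849.

0.4849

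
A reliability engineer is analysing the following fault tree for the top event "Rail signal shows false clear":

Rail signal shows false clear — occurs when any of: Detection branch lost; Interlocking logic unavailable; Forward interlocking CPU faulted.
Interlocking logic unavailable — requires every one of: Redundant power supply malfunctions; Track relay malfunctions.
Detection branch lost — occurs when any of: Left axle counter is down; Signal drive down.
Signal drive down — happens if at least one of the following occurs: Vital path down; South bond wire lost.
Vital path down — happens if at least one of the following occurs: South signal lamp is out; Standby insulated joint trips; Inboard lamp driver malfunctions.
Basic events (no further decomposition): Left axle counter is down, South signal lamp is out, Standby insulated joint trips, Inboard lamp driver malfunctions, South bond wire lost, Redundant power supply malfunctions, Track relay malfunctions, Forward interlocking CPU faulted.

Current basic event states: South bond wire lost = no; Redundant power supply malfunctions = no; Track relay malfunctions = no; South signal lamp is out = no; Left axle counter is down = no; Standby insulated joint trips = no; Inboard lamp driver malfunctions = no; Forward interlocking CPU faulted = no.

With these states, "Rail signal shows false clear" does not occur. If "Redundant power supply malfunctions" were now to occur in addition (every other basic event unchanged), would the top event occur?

Counterfactual: set "Redundant power supply malfunctions" to occurred.
Vital path down [OR]: South signal lamp is out=not, Standby insulated joint trips=not, Inboard lamp driver malfunctions=not → no input occurs → does not occur.
Signal drive down [OR]: Vital path down=not, South bond wire lost=not → no input occurs → does not occur.
Detection branch lost [OR]: Left axle counter is down=not, Signal drive down=not → no input occurs → does not occur.
Interlocking logic unavailable [AND]: Redundant power supply malfunctions=occurs, Track relay malfunctions=not → not all inputs occur → does not occur.
Rail signal shows false clear [OR]: Detection branch lost=not, Interlocking logic unavailable=not, Forward interlocking CPU faulted=not → no input occurs → does not occur.

No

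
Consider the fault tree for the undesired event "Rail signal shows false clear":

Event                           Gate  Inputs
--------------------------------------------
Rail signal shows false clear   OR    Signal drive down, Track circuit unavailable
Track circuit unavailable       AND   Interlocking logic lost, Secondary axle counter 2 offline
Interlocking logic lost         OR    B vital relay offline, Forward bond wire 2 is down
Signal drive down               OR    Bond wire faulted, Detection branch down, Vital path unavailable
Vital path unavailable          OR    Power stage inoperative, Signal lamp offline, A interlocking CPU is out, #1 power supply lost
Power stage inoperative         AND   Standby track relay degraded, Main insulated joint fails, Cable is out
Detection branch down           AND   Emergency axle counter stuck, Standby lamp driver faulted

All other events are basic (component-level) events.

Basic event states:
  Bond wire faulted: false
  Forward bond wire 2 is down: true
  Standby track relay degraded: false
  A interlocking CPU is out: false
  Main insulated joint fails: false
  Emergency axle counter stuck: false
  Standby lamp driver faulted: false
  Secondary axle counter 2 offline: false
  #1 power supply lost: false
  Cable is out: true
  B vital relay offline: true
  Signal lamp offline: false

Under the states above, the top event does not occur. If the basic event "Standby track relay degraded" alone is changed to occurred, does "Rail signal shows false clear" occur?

Counterfactual: set "Standby track relay degraded" to occurred.
Detection branch down [AND]: Emergency axle counter stuck=not, Standby lamp driver faulted=not → not all inputs occur → does not occur.
Power stage inoperative [AND]: Standby track relay degraded=occurs, Main insulated joint fails=not, Cable is out=occurs → not all inputs occur → does not occur.
Vital path unavailable [OR]: Power stage inoperative=not, Signal lamp offline=not, A interlocking CPU is out=not, #1 power supply lost=not → no input occurs → does not occur.
Signal drive down [OR]: Bond wire faulted=not, Detection branch down=not, Vital path unavailable=not → no input occurs → does not occur.
Interlocking logic lost [OR]: B vital relay offline=occurs, Forward bond wire 2 is down=occurs → at least one input occurs → occurs.
Track circuit unavailable [AND]: Interlocking logic lost=occurs, Secondary axle counter 2 offline=not → not all inputs occur → does not occur.
Rail signal shows false clear [OR]: Signal drive down=not, Track circuit unavailable=not → no input occurs → does not occur.

No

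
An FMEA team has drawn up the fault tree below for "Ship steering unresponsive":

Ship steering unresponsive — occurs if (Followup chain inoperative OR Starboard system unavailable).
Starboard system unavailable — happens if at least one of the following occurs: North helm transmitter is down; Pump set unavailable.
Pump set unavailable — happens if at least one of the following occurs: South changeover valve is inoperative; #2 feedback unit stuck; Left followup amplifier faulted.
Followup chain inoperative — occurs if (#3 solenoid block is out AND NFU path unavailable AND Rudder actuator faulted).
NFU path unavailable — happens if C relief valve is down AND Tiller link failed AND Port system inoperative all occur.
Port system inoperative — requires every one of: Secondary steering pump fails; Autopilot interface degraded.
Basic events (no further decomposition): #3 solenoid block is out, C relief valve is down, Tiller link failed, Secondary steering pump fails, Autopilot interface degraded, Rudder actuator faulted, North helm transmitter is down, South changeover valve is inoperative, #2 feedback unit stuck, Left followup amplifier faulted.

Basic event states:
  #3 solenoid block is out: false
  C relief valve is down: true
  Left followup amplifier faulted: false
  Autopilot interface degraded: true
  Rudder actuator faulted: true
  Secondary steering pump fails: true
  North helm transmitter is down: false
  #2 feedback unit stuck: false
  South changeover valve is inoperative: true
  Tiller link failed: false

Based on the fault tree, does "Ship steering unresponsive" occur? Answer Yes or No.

Port system inoperative [AND]: Secondary steering pump fails=occurs, Autopilot interface degraded=occurs → all inputs occur → occurs.
NFU path unavailable [AND]: C relief valve is down=occurs, Tiller link failed=not, Port system inoperative=occurs → not all inputs occur → does not occur.
Followup chain inoperative [AND]: #3 solenoid block is out=not, NFU path unavailable=not, Rudder actuator faulted=occurs → not all inputs occur → does not occur.
Pump set unavailable [OR]: South changeover valve is inoperative=occurs, #2 feedback unit stuck=not, Left followup amplifier faulted=not → at least one input occurs → occurs.
Starboard system unavailable [OR]: North helm transmitter is down=not, Pump set unavailable=occurs → at least one input occurs → occurs.
Ship steering unresponsive [OR]: Followup chain inoperative=not, Starboard system unavailable=occurs → at least one input occurs → occurs.

Yes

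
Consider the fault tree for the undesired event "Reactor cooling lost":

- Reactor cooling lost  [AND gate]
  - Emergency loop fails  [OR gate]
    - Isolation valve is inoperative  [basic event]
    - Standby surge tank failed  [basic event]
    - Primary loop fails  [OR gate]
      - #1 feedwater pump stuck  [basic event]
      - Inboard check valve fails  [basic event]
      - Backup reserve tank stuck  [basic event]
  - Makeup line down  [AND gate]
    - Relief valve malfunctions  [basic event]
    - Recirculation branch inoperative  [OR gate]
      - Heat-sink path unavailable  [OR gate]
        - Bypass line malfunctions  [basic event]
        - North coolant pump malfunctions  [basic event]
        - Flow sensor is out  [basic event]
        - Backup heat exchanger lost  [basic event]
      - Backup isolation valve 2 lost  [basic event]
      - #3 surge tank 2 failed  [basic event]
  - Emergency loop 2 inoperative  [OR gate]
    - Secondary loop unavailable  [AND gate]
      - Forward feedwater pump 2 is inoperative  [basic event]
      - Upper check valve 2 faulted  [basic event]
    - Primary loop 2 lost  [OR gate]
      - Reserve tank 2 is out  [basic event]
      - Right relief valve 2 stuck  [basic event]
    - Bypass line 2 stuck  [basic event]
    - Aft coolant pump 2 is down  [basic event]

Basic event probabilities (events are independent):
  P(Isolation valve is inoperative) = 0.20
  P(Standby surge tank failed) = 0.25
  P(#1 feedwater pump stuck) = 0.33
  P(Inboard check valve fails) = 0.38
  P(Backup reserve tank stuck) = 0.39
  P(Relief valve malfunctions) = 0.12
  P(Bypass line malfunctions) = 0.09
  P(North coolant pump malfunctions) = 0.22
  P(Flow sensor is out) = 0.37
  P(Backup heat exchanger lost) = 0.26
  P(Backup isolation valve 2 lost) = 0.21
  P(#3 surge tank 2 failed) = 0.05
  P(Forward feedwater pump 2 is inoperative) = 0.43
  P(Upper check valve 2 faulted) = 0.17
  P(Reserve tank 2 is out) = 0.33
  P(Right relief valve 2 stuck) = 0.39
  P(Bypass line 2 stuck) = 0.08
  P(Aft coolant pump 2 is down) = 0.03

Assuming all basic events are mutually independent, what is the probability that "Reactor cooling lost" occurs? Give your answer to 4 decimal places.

0.0506

P(Primary loop fails) [OR] = 1 − (1−0.33) × (1−0.38) × (1−0.39) = 0.746606
P(Emergency loop fails) [OR] = 1 − (1−0.20) × (1−0.25) × (1−0.746606) = 0.847964
P(Heat-sink path unavailable) [OR] = 1 − (1−0.09) × (1−0.22) × (1−0.37) × (1−0.26) = 0.669091
P(Recirculation branch inoperative) [OR] = 1 − (1−0.669091) × (1−0.21) × (1−0.05) = 0.751653
P(Makeup line down) [AND] = 0.12 × 0.751653 = 0.090198
P(Secondary loop unavailable) [AND] = 0.43 × 0.17 = 0.073100
P(Primary loop 2 lost) [OR] = 1 − (1−0.33) × (1−0.39) = 0.591300
P(Emergency loop 2 inoperative) [OR] = 1 − (1−0.073100) × (1−0.591300) × (1−0.08) × (1−0.03) = 0.661937
P(Reactor cooling lost) [AND] = 0.847964 × 0.090198 × 0.661937 = 0.050628
Rounded to 4 decimal places: P(Reactor cooling lost) ≈ 0.0506.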